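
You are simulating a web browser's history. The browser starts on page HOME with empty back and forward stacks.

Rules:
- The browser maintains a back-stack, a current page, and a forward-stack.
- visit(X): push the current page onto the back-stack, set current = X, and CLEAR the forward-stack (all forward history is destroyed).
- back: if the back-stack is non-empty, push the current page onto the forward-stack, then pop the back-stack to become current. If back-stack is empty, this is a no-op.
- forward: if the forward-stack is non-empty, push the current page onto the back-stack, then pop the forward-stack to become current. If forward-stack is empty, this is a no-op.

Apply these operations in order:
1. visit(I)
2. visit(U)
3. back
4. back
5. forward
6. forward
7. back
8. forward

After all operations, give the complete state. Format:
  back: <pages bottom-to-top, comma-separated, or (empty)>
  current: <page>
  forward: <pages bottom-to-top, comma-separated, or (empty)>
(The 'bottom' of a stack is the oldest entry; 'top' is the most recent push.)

After 1 (visit(I)): cur=I back=1 fwd=0
After 2 (visit(U)): cur=U back=2 fwd=0
After 3 (back): cur=I back=1 fwd=1
After 4 (back): cur=HOME back=0 fwd=2
After 5 (forward): cur=I back=1 fwd=1
After 6 (forward): cur=U back=2 fwd=0
After 7 (back): cur=I back=1 fwd=1
After 8 (forward): cur=U back=2 fwd=0

Answer: back: HOME,I
current: U
forward: (empty)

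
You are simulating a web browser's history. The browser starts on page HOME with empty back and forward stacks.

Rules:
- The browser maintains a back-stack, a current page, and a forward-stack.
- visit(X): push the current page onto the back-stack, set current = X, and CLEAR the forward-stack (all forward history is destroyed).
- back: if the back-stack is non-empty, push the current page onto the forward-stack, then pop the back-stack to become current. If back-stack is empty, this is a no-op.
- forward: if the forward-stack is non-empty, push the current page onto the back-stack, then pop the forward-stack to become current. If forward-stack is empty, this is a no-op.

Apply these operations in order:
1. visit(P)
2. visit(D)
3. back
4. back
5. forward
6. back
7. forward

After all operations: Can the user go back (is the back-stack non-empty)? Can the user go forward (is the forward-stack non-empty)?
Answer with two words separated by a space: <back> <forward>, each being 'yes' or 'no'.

Answer: yes yes

Derivation:
After 1 (visit(P)): cur=P back=1 fwd=0
After 2 (visit(D)): cur=D back=2 fwd=0
After 3 (back): cur=P back=1 fwd=1
After 4 (back): cur=HOME back=0 fwd=2
After 5 (forward): cur=P back=1 fwd=1
After 6 (back): cur=HOME back=0 fwd=2
After 7 (forward): cur=P back=1 fwd=1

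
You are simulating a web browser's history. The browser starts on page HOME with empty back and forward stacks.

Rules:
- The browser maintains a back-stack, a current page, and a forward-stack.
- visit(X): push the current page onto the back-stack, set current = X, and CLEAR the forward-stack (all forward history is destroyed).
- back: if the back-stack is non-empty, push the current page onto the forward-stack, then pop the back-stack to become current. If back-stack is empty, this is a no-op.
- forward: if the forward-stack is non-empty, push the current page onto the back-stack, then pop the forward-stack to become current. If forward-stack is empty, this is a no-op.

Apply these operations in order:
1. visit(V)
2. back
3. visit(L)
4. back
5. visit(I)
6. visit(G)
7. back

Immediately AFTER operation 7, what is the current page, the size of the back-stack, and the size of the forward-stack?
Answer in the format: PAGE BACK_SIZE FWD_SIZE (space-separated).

After 1 (visit(V)): cur=V back=1 fwd=0
After 2 (back): cur=HOME back=0 fwd=1
After 3 (visit(L)): cur=L back=1 fwd=0
After 4 (back): cur=HOME back=0 fwd=1
After 5 (visit(I)): cur=I back=1 fwd=0
After 6 (visit(G)): cur=G back=2 fwd=0
After 7 (back): cur=I back=1 fwd=1

I 1 1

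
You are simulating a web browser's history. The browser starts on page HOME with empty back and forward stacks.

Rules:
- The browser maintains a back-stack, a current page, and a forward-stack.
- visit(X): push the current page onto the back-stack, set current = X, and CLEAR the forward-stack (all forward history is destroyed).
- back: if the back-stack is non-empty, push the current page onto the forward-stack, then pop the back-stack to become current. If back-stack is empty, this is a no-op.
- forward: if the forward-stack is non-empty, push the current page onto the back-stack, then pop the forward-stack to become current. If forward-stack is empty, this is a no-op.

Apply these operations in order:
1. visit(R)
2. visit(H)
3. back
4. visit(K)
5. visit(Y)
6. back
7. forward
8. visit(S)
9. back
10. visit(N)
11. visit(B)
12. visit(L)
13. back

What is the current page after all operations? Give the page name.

After 1 (visit(R)): cur=R back=1 fwd=0
After 2 (visit(H)): cur=H back=2 fwd=0
After 3 (back): cur=R back=1 fwd=1
After 4 (visit(K)): cur=K back=2 fwd=0
After 5 (visit(Y)): cur=Y back=3 fwd=0
After 6 (back): cur=K back=2 fwd=1
After 7 (forward): cur=Y back=3 fwd=0
After 8 (visit(S)): cur=S back=4 fwd=0
After 9 (back): cur=Y back=3 fwd=1
After 10 (visit(N)): cur=N back=4 fwd=0
After 11 (visit(B)): cur=B back=5 fwd=0
After 12 (visit(L)): cur=L back=6 fwd=0
After 13 (back): cur=B back=5 fwd=1

Answer: B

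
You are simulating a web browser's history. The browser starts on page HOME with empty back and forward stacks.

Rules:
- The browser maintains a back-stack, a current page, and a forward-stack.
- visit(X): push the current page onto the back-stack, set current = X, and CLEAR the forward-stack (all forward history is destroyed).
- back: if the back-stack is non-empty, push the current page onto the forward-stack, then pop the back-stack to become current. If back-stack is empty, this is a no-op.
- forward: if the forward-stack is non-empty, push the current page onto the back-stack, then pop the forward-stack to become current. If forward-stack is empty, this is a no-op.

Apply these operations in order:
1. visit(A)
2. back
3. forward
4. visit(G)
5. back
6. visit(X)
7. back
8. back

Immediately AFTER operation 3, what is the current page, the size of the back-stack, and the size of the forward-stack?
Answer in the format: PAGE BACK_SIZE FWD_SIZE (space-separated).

After 1 (visit(A)): cur=A back=1 fwd=0
After 2 (back): cur=HOME back=0 fwd=1
After 3 (forward): cur=A back=1 fwd=0

A 1 0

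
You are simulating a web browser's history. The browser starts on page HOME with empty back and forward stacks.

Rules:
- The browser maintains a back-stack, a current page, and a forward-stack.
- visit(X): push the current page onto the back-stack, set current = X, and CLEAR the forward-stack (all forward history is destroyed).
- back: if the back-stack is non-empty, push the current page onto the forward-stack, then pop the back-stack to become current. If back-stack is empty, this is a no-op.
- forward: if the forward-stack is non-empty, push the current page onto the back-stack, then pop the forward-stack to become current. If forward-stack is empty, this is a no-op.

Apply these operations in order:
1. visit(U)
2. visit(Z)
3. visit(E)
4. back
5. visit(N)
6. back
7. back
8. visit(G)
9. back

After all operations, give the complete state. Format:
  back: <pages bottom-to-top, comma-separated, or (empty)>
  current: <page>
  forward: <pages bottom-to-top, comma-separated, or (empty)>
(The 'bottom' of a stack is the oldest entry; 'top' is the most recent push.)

Answer: back: HOME
current: U
forward: G

Derivation:
After 1 (visit(U)): cur=U back=1 fwd=0
After 2 (visit(Z)): cur=Z back=2 fwd=0
After 3 (visit(E)): cur=E back=3 fwd=0
After 4 (back): cur=Z back=2 fwd=1
After 5 (visit(N)): cur=N back=3 fwd=0
After 6 (back): cur=Z back=2 fwd=1
After 7 (back): cur=U back=1 fwd=2
After 8 (visit(G)): cur=G back=2 fwd=0
After 9 (back): cur=U back=1 fwd=1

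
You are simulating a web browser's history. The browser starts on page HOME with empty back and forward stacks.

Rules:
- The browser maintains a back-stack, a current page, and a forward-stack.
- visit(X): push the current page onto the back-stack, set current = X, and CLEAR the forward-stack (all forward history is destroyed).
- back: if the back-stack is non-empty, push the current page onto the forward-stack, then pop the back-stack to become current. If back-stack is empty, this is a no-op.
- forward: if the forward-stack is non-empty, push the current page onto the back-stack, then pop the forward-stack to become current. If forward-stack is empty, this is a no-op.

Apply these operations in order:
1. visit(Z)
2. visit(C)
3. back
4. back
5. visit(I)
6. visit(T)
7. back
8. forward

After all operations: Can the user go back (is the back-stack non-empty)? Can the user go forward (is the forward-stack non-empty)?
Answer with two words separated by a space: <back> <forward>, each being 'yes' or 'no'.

Answer: yes no

Derivation:
After 1 (visit(Z)): cur=Z back=1 fwd=0
After 2 (visit(C)): cur=C back=2 fwd=0
After 3 (back): cur=Z back=1 fwd=1
After 4 (back): cur=HOME back=0 fwd=2
After 5 (visit(I)): cur=I back=1 fwd=0
After 6 (visit(T)): cur=T back=2 fwd=0
After 7 (back): cur=I back=1 fwd=1
After 8 (forward): cur=T back=2 fwd=0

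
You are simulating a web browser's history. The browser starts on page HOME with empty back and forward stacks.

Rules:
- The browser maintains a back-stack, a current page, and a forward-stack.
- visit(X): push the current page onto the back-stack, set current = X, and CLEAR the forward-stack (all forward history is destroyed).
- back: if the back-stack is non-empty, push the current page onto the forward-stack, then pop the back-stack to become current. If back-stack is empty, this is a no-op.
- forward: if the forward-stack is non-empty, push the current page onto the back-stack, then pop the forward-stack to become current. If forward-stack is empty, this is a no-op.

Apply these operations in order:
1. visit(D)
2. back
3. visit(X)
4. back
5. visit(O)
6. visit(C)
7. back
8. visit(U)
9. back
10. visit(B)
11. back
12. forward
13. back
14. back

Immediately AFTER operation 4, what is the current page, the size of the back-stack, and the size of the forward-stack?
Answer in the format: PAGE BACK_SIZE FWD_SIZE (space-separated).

After 1 (visit(D)): cur=D back=1 fwd=0
After 2 (back): cur=HOME back=0 fwd=1
After 3 (visit(X)): cur=X back=1 fwd=0
After 4 (back): cur=HOME back=0 fwd=1

HOME 0 1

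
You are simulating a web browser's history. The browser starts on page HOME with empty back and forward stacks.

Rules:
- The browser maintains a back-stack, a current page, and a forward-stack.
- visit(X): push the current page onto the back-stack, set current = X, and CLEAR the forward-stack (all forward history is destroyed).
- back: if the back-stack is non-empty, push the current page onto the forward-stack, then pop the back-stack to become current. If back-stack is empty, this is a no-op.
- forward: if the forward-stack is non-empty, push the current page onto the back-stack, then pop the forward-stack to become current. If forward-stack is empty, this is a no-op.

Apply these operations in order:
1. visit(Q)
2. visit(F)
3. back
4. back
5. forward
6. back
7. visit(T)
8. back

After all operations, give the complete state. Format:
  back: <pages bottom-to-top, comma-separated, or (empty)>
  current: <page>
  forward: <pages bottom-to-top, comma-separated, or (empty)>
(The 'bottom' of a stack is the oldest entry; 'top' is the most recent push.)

Answer: back: (empty)
current: HOME
forward: T

Derivation:
After 1 (visit(Q)): cur=Q back=1 fwd=0
After 2 (visit(F)): cur=F back=2 fwd=0
After 3 (back): cur=Q back=1 fwd=1
After 4 (back): cur=HOME back=0 fwd=2
After 5 (forward): cur=Q back=1 fwd=1
After 6 (back): cur=HOME back=0 fwd=2
After 7 (visit(T)): cur=T back=1 fwd=0
After 8 (back): cur=HOME back=0 fwd=1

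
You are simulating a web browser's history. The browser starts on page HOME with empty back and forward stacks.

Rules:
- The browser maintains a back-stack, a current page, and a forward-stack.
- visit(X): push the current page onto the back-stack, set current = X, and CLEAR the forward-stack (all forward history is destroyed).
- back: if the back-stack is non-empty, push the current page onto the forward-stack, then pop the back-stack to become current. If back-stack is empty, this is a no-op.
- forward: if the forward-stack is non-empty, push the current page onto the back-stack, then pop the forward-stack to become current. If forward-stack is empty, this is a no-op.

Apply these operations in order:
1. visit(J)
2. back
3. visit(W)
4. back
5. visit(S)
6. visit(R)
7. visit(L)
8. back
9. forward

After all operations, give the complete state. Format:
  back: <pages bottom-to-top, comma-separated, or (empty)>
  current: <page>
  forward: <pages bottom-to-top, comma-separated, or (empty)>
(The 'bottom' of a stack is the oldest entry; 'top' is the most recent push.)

Answer: back: HOME,S,R
current: L
forward: (empty)

Derivation:
After 1 (visit(J)): cur=J back=1 fwd=0
After 2 (back): cur=HOME back=0 fwd=1
After 3 (visit(W)): cur=W back=1 fwd=0
After 4 (back): cur=HOME back=0 fwd=1
After 5 (visit(S)): cur=S back=1 fwd=0
After 6 (visit(R)): cur=R back=2 fwd=0
After 7 (visit(L)): cur=L back=3 fwd=0
After 8 (back): cur=R back=2 fwd=1
After 9 (forward): cur=L back=3 fwd=0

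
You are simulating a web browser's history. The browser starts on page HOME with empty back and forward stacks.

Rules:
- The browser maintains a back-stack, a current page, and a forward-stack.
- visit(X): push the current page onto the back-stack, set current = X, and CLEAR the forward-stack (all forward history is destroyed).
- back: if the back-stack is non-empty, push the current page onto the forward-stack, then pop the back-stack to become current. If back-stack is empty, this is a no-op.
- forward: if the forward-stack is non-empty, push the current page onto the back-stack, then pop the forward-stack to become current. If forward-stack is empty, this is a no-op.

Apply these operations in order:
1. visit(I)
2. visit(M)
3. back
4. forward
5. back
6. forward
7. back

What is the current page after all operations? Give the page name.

Answer: I

Derivation:
After 1 (visit(I)): cur=I back=1 fwd=0
After 2 (visit(M)): cur=M back=2 fwd=0
After 3 (back): cur=I back=1 fwd=1
After 4 (forward): cur=M back=2 fwd=0
After 5 (back): cur=I back=1 fwd=1
After 6 (forward): cur=M back=2 fwd=0
After 7 (back): cur=I back=1 fwd=1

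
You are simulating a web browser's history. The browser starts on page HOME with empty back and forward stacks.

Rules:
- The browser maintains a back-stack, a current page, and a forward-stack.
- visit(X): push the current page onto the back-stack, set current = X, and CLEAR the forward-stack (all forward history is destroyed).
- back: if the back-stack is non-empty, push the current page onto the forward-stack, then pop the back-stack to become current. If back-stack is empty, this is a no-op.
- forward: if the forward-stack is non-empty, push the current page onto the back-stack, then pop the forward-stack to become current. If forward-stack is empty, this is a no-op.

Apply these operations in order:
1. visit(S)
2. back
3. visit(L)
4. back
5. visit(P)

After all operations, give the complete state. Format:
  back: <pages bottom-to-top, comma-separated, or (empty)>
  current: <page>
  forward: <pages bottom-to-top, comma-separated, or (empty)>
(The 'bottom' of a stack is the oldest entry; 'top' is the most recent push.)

Answer: back: HOME
current: P
forward: (empty)

Derivation:
After 1 (visit(S)): cur=S back=1 fwd=0
After 2 (back): cur=HOME back=0 fwd=1
After 3 (visit(L)): cur=L back=1 fwd=0
After 4 (back): cur=HOME back=0 fwd=1
After 5 (visit(P)): cur=P back=1 fwd=0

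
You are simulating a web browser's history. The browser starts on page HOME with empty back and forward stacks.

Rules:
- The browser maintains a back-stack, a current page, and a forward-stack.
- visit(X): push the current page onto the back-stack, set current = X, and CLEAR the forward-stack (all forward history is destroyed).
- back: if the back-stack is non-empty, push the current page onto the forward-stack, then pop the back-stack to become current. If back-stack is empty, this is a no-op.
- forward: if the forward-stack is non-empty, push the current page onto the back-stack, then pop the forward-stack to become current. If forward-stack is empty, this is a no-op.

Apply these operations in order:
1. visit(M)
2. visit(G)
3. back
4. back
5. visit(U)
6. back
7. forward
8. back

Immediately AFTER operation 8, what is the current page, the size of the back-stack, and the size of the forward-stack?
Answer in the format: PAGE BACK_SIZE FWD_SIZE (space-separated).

After 1 (visit(M)): cur=M back=1 fwd=0
After 2 (visit(G)): cur=G back=2 fwd=0
After 3 (back): cur=M back=1 fwd=1
After 4 (back): cur=HOME back=0 fwd=2
After 5 (visit(U)): cur=U back=1 fwd=0
After 6 (back): cur=HOME back=0 fwd=1
After 7 (forward): cur=U back=1 fwd=0
After 8 (back): cur=HOME back=0 fwd=1

HOME 0 1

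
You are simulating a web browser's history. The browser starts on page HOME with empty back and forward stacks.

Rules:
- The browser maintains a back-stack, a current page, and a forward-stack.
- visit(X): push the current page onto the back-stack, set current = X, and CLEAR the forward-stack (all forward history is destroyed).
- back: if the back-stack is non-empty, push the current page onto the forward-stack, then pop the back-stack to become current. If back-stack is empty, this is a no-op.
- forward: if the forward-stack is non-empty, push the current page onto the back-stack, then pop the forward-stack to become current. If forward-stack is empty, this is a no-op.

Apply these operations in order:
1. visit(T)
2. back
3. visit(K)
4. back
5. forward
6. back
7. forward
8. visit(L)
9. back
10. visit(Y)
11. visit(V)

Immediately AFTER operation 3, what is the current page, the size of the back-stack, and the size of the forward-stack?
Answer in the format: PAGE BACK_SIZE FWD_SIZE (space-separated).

After 1 (visit(T)): cur=T back=1 fwd=0
After 2 (back): cur=HOME back=0 fwd=1
After 3 (visit(K)): cur=K back=1 fwd=0

K 1 0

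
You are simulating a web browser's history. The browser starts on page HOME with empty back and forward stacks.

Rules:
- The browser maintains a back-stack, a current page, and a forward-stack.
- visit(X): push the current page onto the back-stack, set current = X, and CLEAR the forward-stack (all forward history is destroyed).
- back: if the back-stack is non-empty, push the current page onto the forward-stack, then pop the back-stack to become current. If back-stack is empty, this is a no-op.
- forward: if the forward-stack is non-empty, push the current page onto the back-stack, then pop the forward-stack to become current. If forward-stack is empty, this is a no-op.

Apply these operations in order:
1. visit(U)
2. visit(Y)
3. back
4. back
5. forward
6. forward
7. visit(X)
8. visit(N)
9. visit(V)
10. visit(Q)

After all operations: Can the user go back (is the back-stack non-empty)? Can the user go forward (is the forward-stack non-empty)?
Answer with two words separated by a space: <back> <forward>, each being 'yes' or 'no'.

Answer: yes no

Derivation:
After 1 (visit(U)): cur=U back=1 fwd=0
After 2 (visit(Y)): cur=Y back=2 fwd=0
After 3 (back): cur=U back=1 fwd=1
After 4 (back): cur=HOME back=0 fwd=2
After 5 (forward): cur=U back=1 fwd=1
After 6 (forward): cur=Y back=2 fwd=0
After 7 (visit(X)): cur=X back=3 fwd=0
After 8 (visit(N)): cur=N back=4 fwd=0
After 9 (visit(V)): cur=V back=5 fwd=0
After 10 (visit(Q)): cur=Q back=6 fwd=0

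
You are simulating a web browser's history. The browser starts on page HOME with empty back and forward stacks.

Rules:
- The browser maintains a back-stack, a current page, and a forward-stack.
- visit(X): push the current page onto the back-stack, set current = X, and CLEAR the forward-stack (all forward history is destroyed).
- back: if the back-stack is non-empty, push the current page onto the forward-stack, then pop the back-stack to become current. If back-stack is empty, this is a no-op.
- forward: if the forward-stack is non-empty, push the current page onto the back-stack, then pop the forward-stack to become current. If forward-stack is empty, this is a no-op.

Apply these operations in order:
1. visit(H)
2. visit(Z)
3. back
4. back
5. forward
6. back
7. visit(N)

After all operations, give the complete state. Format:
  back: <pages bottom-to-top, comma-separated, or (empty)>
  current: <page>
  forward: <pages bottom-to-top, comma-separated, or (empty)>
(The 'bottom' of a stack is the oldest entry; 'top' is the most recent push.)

Answer: back: HOME
current: N
forward: (empty)

Derivation:
After 1 (visit(H)): cur=H back=1 fwd=0
After 2 (visit(Z)): cur=Z back=2 fwd=0
After 3 (back): cur=H back=1 fwd=1
After 4 (back): cur=HOME back=0 fwd=2
After 5 (forward): cur=H back=1 fwd=1
After 6 (back): cur=HOME back=0 fwd=2
After 7 (visit(N)): cur=N back=1 fwd=0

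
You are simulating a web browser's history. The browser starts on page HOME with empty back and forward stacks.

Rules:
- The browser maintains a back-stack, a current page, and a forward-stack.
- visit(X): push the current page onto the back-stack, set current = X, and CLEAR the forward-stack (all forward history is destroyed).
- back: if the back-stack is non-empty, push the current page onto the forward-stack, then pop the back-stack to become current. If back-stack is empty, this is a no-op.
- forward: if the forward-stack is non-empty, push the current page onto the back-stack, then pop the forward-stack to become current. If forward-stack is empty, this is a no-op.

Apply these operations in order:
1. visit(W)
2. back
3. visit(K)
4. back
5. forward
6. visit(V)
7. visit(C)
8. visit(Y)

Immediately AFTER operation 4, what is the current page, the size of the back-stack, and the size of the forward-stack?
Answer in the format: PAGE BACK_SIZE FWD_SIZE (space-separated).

After 1 (visit(W)): cur=W back=1 fwd=0
After 2 (back): cur=HOME back=0 fwd=1
After 3 (visit(K)): cur=K back=1 fwd=0
After 4 (back): cur=HOME back=0 fwd=1

HOME 0 1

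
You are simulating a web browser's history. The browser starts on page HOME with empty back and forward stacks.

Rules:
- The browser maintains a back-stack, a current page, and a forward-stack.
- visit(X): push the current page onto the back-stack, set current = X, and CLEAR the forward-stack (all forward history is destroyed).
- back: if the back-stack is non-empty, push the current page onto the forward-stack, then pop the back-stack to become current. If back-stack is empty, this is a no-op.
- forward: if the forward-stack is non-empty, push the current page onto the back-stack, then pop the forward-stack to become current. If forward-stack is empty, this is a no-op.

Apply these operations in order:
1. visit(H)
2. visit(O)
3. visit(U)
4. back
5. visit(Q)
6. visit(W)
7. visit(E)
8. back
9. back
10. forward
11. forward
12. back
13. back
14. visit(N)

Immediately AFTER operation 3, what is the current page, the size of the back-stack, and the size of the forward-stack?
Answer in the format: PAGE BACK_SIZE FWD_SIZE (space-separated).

After 1 (visit(H)): cur=H back=1 fwd=0
After 2 (visit(O)): cur=O back=2 fwd=0
After 3 (visit(U)): cur=U back=3 fwd=0

U 3 0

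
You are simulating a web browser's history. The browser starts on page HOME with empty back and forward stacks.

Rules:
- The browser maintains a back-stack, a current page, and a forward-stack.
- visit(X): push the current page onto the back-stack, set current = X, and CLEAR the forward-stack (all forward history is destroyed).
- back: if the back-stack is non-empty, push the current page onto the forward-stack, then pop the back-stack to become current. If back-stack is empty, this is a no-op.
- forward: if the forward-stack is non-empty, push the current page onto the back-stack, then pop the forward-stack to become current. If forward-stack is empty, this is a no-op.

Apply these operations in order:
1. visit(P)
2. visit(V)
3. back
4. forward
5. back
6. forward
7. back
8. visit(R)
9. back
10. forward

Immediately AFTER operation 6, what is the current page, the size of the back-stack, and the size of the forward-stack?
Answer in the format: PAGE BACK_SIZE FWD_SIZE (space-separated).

After 1 (visit(P)): cur=P back=1 fwd=0
After 2 (visit(V)): cur=V back=2 fwd=0
After 3 (back): cur=P back=1 fwd=1
After 4 (forward): cur=V back=2 fwd=0
After 5 (back): cur=P back=1 fwd=1
After 6 (forward): cur=V back=2 fwd=0

V 2 0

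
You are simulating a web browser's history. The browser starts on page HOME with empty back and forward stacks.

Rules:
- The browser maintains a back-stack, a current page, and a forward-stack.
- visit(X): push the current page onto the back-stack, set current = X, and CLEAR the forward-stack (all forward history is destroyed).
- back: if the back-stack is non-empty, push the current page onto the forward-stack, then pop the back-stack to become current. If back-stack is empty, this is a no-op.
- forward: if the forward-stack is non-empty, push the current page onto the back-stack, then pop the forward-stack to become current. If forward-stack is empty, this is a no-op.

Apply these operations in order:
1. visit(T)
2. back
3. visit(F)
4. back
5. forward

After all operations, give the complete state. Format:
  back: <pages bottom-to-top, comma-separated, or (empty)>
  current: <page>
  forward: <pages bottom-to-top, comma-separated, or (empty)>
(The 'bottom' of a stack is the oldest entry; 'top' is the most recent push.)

Answer: back: HOME
current: F
forward: (empty)

Derivation:
After 1 (visit(T)): cur=T back=1 fwd=0
After 2 (back): cur=HOME back=0 fwd=1
After 3 (visit(F)): cur=F back=1 fwd=0
After 4 (back): cur=HOME back=0 fwd=1
After 5 (forward): cur=F back=1 fwd=0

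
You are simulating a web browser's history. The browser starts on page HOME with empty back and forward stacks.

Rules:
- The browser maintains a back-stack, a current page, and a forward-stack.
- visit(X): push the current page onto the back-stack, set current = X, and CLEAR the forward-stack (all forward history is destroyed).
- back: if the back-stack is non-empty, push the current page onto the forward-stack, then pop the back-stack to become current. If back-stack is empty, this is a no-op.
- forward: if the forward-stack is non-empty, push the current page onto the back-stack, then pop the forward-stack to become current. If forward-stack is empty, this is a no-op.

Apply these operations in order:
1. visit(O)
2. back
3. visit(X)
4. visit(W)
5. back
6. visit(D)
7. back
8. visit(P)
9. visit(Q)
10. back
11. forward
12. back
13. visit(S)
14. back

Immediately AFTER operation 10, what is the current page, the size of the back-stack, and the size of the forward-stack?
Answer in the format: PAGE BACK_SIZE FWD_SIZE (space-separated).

After 1 (visit(O)): cur=O back=1 fwd=0
After 2 (back): cur=HOME back=0 fwd=1
After 3 (visit(X)): cur=X back=1 fwd=0
After 4 (visit(W)): cur=W back=2 fwd=0
After 5 (back): cur=X back=1 fwd=1
After 6 (visit(D)): cur=D back=2 fwd=0
After 7 (back): cur=X back=1 fwd=1
After 8 (visit(P)): cur=P back=2 fwd=0
After 9 (visit(Q)): cur=Q back=3 fwd=0
After 10 (back): cur=P back=2 fwd=1

P 2 1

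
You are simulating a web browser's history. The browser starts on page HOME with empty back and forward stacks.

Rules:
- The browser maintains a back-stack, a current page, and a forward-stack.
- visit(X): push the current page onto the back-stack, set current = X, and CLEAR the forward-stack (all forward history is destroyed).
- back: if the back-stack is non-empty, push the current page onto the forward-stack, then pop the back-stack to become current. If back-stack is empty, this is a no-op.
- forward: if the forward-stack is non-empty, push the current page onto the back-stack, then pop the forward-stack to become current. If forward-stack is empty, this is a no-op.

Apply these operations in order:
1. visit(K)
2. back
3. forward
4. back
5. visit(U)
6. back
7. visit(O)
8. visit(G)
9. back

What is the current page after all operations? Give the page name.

Answer: O

Derivation:
After 1 (visit(K)): cur=K back=1 fwd=0
After 2 (back): cur=HOME back=0 fwd=1
After 3 (forward): cur=K back=1 fwd=0
After 4 (back): cur=HOME back=0 fwd=1
After 5 (visit(U)): cur=U back=1 fwd=0
After 6 (back): cur=HOME back=0 fwd=1
After 7 (visit(O)): cur=O back=1 fwd=0
After 8 (visit(G)): cur=G back=2 fwd=0
After 9 (back): cur=O back=1 fwd=1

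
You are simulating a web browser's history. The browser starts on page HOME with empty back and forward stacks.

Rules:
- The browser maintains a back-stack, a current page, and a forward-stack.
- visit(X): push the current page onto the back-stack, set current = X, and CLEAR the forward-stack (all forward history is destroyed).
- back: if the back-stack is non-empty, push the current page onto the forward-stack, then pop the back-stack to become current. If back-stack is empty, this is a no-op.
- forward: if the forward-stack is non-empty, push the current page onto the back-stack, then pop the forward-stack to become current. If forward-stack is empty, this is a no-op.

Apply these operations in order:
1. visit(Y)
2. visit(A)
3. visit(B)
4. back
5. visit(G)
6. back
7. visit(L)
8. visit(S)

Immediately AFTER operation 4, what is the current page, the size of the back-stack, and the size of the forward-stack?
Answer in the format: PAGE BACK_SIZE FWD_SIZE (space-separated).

After 1 (visit(Y)): cur=Y back=1 fwd=0
After 2 (visit(A)): cur=A back=2 fwd=0
After 3 (visit(B)): cur=B back=3 fwd=0
After 4 (back): cur=A back=2 fwd=1

A 2 1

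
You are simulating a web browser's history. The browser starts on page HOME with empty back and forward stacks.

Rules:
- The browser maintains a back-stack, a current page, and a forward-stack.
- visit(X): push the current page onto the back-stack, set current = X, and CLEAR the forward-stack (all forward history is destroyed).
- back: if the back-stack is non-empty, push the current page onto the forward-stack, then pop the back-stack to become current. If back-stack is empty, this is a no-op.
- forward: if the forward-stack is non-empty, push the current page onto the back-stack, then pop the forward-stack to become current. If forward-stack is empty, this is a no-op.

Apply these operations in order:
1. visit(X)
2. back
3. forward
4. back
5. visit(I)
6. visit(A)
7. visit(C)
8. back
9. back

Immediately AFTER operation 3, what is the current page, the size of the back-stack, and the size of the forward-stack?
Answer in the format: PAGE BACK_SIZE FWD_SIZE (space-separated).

After 1 (visit(X)): cur=X back=1 fwd=0
After 2 (back): cur=HOME back=0 fwd=1
After 3 (forward): cur=X back=1 fwd=0

X 1 0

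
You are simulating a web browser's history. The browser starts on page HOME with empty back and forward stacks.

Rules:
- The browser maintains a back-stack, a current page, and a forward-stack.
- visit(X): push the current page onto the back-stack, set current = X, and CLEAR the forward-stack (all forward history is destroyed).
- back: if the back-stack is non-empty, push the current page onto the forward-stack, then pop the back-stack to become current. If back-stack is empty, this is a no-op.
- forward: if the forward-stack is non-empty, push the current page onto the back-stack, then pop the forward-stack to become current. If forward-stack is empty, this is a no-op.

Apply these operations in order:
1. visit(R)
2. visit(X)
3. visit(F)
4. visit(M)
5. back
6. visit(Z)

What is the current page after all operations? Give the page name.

After 1 (visit(R)): cur=R back=1 fwd=0
After 2 (visit(X)): cur=X back=2 fwd=0
After 3 (visit(F)): cur=F back=3 fwd=0
After 4 (visit(M)): cur=M back=4 fwd=0
After 5 (back): cur=F back=3 fwd=1
After 6 (visit(Z)): cur=Z back=4 fwd=0

Answer: Z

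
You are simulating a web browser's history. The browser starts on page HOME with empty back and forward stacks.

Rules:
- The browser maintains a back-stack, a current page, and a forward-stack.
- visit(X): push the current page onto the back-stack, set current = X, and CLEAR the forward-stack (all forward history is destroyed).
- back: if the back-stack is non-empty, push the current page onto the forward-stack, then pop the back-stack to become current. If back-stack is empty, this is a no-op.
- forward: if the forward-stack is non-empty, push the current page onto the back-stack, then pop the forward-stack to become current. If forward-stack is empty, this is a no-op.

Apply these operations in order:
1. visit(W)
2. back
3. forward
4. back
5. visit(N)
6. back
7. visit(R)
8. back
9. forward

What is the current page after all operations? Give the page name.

Answer: R

Derivation:
After 1 (visit(W)): cur=W back=1 fwd=0
After 2 (back): cur=HOME back=0 fwd=1
After 3 (forward): cur=W back=1 fwd=0
After 4 (back): cur=HOME back=0 fwd=1
After 5 (visit(N)): cur=N back=1 fwd=0
After 6 (back): cur=HOME back=0 fwd=1
After 7 (visit(R)): cur=R back=1 fwd=0
After 8 (back): cur=HOME back=0 fwd=1
After 9 (forward): cur=R back=1 fwd=0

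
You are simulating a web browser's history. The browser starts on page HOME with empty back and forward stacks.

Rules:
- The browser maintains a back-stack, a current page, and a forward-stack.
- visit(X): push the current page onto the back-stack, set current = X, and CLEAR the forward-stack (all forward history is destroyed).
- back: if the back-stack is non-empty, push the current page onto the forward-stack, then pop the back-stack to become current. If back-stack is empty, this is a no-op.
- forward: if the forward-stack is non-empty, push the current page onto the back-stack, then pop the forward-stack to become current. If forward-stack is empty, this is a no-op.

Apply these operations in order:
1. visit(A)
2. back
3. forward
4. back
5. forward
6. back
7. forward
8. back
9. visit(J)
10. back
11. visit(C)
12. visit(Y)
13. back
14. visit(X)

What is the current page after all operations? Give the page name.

Answer: X

Derivation:
After 1 (visit(A)): cur=A back=1 fwd=0
After 2 (back): cur=HOME back=0 fwd=1
After 3 (forward): cur=A back=1 fwd=0
After 4 (back): cur=HOME back=0 fwd=1
After 5 (forward): cur=A back=1 fwd=0
After 6 (back): cur=HOME back=0 fwd=1
After 7 (forward): cur=A back=1 fwd=0
After 8 (back): cur=HOME back=0 fwd=1
After 9 (visit(J)): cur=J back=1 fwd=0
After 10 (back): cur=HOME back=0 fwd=1
After 11 (visit(C)): cur=C back=1 fwd=0
After 12 (visit(Y)): cur=Y back=2 fwd=0
After 13 (back): cur=C back=1 fwd=1
After 14 (visit(X)): cur=X back=2 fwd=0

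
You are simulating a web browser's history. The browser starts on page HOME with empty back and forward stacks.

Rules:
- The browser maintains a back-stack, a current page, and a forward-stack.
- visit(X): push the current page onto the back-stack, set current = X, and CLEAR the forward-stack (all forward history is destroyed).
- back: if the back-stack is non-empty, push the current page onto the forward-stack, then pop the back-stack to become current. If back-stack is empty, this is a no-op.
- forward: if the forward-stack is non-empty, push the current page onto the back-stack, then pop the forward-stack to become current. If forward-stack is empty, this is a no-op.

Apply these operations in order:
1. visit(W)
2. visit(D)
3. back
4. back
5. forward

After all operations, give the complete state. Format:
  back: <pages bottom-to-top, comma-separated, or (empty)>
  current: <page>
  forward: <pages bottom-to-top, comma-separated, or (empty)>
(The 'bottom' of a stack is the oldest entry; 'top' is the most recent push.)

After 1 (visit(W)): cur=W back=1 fwd=0
After 2 (visit(D)): cur=D back=2 fwd=0
After 3 (back): cur=W back=1 fwd=1
After 4 (back): cur=HOME back=0 fwd=2
After 5 (forward): cur=W back=1 fwd=1

Answer: back: HOME
current: W
forward: D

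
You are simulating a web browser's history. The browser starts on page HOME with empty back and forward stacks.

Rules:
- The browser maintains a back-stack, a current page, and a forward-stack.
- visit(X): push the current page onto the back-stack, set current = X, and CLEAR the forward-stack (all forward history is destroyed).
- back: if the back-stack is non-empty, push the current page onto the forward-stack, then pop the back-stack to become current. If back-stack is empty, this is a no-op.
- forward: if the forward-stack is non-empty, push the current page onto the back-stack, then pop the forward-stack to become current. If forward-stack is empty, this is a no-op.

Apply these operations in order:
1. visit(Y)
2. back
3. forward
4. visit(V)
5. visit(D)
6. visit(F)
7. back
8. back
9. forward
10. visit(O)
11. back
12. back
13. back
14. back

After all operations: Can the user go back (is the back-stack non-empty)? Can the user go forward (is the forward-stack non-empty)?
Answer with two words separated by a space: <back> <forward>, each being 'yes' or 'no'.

Answer: no yes

Derivation:
After 1 (visit(Y)): cur=Y back=1 fwd=0
After 2 (back): cur=HOME back=0 fwd=1
After 3 (forward): cur=Y back=1 fwd=0
After 4 (visit(V)): cur=V back=2 fwd=0
After 5 (visit(D)): cur=D back=3 fwd=0
After 6 (visit(F)): cur=F back=4 fwd=0
After 7 (back): cur=D back=3 fwd=1
After 8 (back): cur=V back=2 fwd=2
After 9 (forward): cur=D back=3 fwd=1
After 10 (visit(O)): cur=O back=4 fwd=0
After 11 (back): cur=D back=3 fwd=1
After 12 (back): cur=V back=2 fwd=2
After 13 (back): cur=Y back=1 fwd=3
After 14 (back): cur=HOME back=0 fwd=4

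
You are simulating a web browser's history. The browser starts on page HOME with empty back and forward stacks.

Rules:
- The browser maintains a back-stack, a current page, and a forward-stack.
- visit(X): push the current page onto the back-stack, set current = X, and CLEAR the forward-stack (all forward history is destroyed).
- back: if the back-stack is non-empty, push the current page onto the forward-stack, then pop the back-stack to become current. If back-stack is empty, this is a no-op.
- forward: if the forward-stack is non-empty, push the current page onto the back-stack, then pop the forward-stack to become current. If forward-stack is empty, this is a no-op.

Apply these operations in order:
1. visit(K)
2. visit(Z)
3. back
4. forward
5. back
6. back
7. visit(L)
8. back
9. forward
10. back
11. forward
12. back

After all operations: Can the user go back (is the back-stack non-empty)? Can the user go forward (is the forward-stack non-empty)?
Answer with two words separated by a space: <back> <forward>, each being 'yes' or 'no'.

Answer: no yes

Derivation:
After 1 (visit(K)): cur=K back=1 fwd=0
After 2 (visit(Z)): cur=Z back=2 fwd=0
After 3 (back): cur=K back=1 fwd=1
After 4 (forward): cur=Z back=2 fwd=0
After 5 (back): cur=K back=1 fwd=1
After 6 (back): cur=HOME back=0 fwd=2
After 7 (visit(L)): cur=L back=1 fwd=0
After 8 (back): cur=HOME back=0 fwd=1
After 9 (forward): cur=L back=1 fwd=0
After 10 (back): cur=HOME back=0 fwd=1
After 11 (forward): cur=L back=1 fwd=0
After 12 (back): cur=HOME back=0 fwd=1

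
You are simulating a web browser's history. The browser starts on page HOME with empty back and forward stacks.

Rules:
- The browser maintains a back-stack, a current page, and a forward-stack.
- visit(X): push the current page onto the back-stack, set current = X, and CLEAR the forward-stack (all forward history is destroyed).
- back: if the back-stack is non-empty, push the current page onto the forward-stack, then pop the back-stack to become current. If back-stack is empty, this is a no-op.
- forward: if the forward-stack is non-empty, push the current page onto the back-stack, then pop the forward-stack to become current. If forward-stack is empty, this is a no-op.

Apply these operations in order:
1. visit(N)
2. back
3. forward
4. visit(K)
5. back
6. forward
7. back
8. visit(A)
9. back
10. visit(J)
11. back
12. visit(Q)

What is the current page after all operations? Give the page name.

After 1 (visit(N)): cur=N back=1 fwd=0
After 2 (back): cur=HOME back=0 fwd=1
After 3 (forward): cur=N back=1 fwd=0
After 4 (visit(K)): cur=K back=2 fwd=0
After 5 (back): cur=N back=1 fwd=1
After 6 (forward): cur=K back=2 fwd=0
After 7 (back): cur=N back=1 fwd=1
After 8 (visit(A)): cur=A back=2 fwd=0
After 9 (back): cur=N back=1 fwd=1
After 10 (visit(J)): cur=J back=2 fwd=0
After 11 (back): cur=N back=1 fwd=1
After 12 (visit(Q)): cur=Q back=2 fwd=0

Answer: Q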